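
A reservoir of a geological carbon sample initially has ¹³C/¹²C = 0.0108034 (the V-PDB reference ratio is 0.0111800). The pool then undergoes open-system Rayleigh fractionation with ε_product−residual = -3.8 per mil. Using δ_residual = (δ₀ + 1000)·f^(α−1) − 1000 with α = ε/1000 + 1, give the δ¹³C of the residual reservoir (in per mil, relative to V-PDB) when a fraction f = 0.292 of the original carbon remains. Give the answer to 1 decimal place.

δ₀ = (0.0108034/0.0111800 − 1)×1000 = (0.966315 − 1)×1000 = -33.685 per mil
α − 1 = ε/1000 = -0.0038
f^(α−1) = 0.292^(-0.0038) = 1.004689
δ_res = (-33.685 + 1000) × 1.004689 − 1000 = 970.846 − 1000 = -29.15 per mil

-29.2 per mil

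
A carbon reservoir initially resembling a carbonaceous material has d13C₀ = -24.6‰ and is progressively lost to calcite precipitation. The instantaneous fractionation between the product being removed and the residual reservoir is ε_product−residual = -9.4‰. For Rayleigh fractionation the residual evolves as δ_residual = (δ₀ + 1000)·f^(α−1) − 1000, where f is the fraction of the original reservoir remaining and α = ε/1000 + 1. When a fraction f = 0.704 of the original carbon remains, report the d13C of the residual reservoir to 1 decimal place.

-21.4‰

Rayleigh residual: δ_res = (δ₀ + 1000)·f^(α−1) − 1000
α = ε/1000 + 1 = 0.99060, so α − 1 = -0.00940
f^(α−1) = 0.704^(-0.00940) = 1.003305
δ_res = (-24.6 + 1000) × 1.003305 − 1000 = 978.623 − 1000 = -21.38‰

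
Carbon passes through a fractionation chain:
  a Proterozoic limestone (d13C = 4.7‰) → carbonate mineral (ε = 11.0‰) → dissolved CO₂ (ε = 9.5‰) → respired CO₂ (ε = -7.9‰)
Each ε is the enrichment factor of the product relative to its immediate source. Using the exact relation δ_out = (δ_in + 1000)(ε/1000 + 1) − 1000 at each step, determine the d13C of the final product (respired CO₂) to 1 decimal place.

step 1: δ = (4.70 + 1000)·(11.0/1000 + 1) − 1000 = 15.75‰
step 2: δ = (15.75 + 1000)·(9.5/1000 + 1) − 1000 = 25.40‰
step 3: δ = (25.40 + 1000)·(-7.9/1000 + 1) − 1000 = 17.30‰

17.3‰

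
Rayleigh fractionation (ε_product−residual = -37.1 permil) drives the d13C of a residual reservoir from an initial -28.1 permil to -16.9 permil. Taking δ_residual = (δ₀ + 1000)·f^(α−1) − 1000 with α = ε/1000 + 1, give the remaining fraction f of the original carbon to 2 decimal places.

0.73

α − 1 = ε/1000 = -0.0371
(δ_res + 1000)/(δ₀ + 1000) = (-16.9 + 1000)/(-28.1 + 1000) = 983.1/971.9 = 1.011524
f = 1.011524^(1/-0.0371) = exp(ln(1.011524)/-0.0371) = exp(0.01146/-0.0371)
f = exp(-0.3088) = 0.7343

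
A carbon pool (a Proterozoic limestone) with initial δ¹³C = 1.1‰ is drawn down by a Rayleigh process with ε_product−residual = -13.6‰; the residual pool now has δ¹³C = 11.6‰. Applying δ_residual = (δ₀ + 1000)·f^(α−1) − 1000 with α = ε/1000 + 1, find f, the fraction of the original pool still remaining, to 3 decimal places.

0.464

α − 1 = ε/1000 = -0.0136
(δ_res + 1000)/(δ₀ + 1000) = (11.6 + 1000)/(1.1 + 1000) = 1011.6/1001.1 = 1.010488
f = 1.010488^(1/-0.0136) = exp(ln(1.010488)/-0.0136) = exp(0.01043/-0.0136)
f = exp(-0.7672) = 0.4643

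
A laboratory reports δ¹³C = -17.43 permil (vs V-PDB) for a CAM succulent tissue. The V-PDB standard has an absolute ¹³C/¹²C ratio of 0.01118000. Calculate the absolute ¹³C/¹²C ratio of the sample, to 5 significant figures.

0.010985

R_sample = R_standard × (δ¹³C/1000 + 1)
R_sample = 0.01118000 × (-17.43/1000 + 1) = 0.01118000 × 0.982570
R_sample = 0.0109851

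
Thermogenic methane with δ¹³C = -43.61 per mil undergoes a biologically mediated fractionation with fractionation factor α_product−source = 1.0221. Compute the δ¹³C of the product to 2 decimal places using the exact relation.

-22.47 per mil

δ_product = (δ_source + 1000)·α − 1000
δ_product = (-43.61 + 1000) × 1.0221 − 1000
δ_product = 977.526 − 1000 = -22.474 per mil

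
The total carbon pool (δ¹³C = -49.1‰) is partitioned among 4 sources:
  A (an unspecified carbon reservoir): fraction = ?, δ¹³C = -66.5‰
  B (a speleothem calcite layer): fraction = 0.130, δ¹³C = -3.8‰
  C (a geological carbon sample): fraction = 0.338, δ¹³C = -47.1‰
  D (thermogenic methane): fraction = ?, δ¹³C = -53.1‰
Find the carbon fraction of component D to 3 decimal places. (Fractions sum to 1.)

Let f_D and f_A be the unknown fractions; fractions sum to 1 so f_D + f_A = 0.532.
Mass balance: Σ fᵢ·δᵢ = δ_bulk ⇒ f_D·(-53.1) + f_A·(-66.5) = -49.1 − (-16.414) = -32.686
Substitute f_A = 0.532 − f_D:
f_D·(-53.1 − -66.5) = -32.686 − 0.532×(-66.5) = 2.692
f_D = 2.692 / 13.4 = 0.2009

0.201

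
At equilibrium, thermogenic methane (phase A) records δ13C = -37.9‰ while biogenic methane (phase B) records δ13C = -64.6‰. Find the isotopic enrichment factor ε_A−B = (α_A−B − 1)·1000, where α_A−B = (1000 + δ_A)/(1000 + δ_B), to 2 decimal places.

28.54‰

α_A−B = (1000 + -37.9) / (1000 + -64.6) = 962.1 / 935.4 = 1.028544
ε_A−B = (1.028544 − 1) × 1000 = 28.544‰
(The approximation ε ≈ δ_A − δ_B would give 26.7‰.)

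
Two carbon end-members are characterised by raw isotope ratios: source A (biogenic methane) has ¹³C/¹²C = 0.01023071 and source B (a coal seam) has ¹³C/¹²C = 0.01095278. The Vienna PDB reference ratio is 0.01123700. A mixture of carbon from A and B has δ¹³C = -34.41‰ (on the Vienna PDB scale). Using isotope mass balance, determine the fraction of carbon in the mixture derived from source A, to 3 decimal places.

δ_A = (0.01023071/0.01123700 − 1)×1000 = (0.910449 − 1)×1000 = -89.551‰
δ_B = (0.01095278/0.01123700 − 1)×1000 = (0.974707 − 1)×1000 = -25.293‰
f_A = (δ_mix − δ_B)/(δ_A − δ_B) = (-34.41 − (-25.293))/(-89.551 − (-25.293))
f_A = -9.117 / -64.258 = 0.1419

0.142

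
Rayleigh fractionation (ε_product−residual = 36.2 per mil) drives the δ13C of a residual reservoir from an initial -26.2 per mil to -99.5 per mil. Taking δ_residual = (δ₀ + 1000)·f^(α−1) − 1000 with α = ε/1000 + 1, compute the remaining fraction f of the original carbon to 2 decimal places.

α − 1 = ε/1000 = 0.0362
(δ_res + 1000)/(δ₀ + 1000) = (-99.5 + 1000)/(-26.2 + 1000) = 900.5/973.8 = 0.924728
f = 0.924728^(1/0.0362) = exp(ln(0.924728)/0.0362) = exp(-0.07826/0.0362)
f = exp(-2.1618) = 0.1151

0.12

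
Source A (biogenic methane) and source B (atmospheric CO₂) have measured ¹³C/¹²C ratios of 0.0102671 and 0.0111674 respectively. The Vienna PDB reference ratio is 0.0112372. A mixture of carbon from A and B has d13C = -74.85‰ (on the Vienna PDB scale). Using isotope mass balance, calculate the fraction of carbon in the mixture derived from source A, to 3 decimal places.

δ_A = (0.0102671/0.0112372 − 1)×1000 = (0.913671 − 1)×1000 = -86.329‰
δ_B = (0.0111674/0.0112372 − 1)×1000 = (0.993788 − 1)×1000 = -6.212‰
f_A = (δ_mix − δ_B)/(δ_A − δ_B) = (-74.85 − (-6.212))/(-86.329 − (-6.212))
f_A = -68.638 / -80.118 = 0.8567

0.857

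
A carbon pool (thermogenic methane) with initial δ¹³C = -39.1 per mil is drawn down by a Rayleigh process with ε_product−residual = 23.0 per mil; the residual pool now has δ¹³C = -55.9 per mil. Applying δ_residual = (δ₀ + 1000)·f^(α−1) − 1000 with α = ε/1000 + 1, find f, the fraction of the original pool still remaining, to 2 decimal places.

α − 1 = ε/1000 = 0.0230
(δ_res + 1000)/(δ₀ + 1000) = (-55.9 + 1000)/(-39.1 + 1000) = 944.1/960.9 = 0.982516
f = 0.982516^(1/0.0230) = exp(ln(0.982516)/0.0230) = exp(-0.01764/0.0230)
f = exp(-0.7669) = 0.4645

0.46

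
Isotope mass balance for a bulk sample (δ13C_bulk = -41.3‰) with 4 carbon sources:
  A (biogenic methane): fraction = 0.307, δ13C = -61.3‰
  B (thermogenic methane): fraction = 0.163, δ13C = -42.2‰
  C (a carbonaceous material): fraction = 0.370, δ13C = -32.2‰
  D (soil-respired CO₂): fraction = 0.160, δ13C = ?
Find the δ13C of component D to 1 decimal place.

Isotope mass balance: δ_bulk = Σ fᵢ·δᵢ.
-41.3 = 0.307×(-61.3) + 0.163×(-42.2) + 0.370×(-32.2) + 0.160×δ_D
0.160·δ_D = -41.3 − (-37.612) = -3.688
δ_D = -3.688 / 0.160 = -23.05‰

-23.1‰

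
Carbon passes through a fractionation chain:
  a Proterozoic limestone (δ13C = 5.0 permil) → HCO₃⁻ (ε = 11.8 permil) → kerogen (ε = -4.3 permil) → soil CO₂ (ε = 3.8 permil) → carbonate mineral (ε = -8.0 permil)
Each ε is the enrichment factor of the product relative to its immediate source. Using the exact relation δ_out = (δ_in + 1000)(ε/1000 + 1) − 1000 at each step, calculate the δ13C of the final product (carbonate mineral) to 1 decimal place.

8.2 permil

step 1: δ = (5.00 + 1000)·(11.8/1000 + 1) − 1000 = 16.86 permil
step 2: δ = (16.86 + 1000)·(-4.3/1000 + 1) − 1000 = 12.49 permil
step 3: δ = (12.49 + 1000)·(3.8/1000 + 1) − 1000 = 16.33 permil
step 4: δ = (16.33 + 1000)·(-8.0/1000 + 1) − 1000 = 8.20 permil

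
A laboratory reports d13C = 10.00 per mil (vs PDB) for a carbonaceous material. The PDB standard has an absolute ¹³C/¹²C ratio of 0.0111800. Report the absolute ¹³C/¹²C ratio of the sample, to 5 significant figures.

0.011292

R_sample = R_standard × (d13C/1000 + 1)
R_sample = 0.0111800 × (10.00/1000 + 1) = 0.0111800 × 1.010000
R_sample = 0.0112918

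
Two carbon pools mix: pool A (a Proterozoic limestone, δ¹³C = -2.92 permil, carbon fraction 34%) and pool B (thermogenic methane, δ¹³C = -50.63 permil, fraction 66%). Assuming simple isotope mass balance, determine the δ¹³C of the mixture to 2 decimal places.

δ_mix = f_A·δ_A + f_B·δ_B
δ_mix = 0.34 × (-2.92) + 0.66 × (-50.63)
δ_mix = -0.993 + -33.416 = -34.409 permil

-34.41 permil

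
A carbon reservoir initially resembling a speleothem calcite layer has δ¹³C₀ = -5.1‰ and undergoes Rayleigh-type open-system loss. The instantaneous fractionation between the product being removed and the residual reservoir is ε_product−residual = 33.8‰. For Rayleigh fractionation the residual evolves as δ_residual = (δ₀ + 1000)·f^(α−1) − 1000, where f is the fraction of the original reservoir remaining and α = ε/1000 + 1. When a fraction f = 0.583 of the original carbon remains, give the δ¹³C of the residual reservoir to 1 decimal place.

Rayleigh residual: δ_res = (δ₀ + 1000)·f^(α−1) − 1000
α = ε/1000 + 1 = 1.03380, so α − 1 = 0.03380
f^(α−1) = 0.583^(0.03380) = 0.981928
δ_res = (-5.1 + 1000) × 0.981928 − 1000 = 976.920 − 1000 = -23.08‰

-23.1‰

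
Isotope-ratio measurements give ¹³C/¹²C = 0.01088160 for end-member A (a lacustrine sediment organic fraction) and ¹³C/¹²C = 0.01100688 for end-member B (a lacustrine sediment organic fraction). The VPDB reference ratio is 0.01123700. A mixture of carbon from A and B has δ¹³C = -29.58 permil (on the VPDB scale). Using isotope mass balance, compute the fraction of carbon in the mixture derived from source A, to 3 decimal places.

0.816

δ_A = (0.01088160/0.01123700 − 1)×1000 = (0.968372 − 1)×1000 = -31.628 permil
δ_B = (0.01100688/0.01123700 − 1)×1000 = (0.979521 − 1)×1000 = -20.479 permil
f_A = (δ_mix − δ_B)/(δ_A − δ_B) = (-29.58 − (-20.479))/(-31.628 − (-20.479))
f_A = -9.101 / -11.149 = 0.8163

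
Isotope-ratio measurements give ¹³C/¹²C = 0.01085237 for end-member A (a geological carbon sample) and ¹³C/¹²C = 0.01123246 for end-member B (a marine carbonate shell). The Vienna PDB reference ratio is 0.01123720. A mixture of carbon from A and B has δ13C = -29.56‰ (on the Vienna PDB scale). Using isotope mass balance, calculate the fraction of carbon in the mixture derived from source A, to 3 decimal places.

0.861

δ_A = (0.01085237/0.01123720 − 1)×1000 = (0.965754 − 1)×1000 = -34.246‰
δ_B = (0.01123246/0.01123720 − 1)×1000 = (0.999578 − 1)×1000 = -0.422‰
f_A = (δ_mix − δ_B)/(δ_A − δ_B) = (-29.56 − (-0.422))/(-34.246 − (-0.422))
f_A = -29.138 / -33.824 = 0.8615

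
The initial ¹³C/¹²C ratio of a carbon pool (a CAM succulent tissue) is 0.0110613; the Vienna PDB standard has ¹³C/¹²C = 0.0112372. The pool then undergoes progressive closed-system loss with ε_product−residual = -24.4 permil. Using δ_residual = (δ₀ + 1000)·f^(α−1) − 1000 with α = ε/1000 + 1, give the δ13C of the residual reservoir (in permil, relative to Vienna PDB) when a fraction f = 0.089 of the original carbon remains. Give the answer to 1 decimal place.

δ₀ = (0.0110613/0.0112372 − 1)×1000 = (0.984347 − 1)×1000 = -15.653 permil
α − 1 = ε/1000 = -0.0244
f^(α−1) = 0.089^(-0.0244) = 1.060803
δ_res = (-15.653 + 1000) × 1.060803 − 1000 = 1044.198 − 1000 = 44.20 permil

44.2 permil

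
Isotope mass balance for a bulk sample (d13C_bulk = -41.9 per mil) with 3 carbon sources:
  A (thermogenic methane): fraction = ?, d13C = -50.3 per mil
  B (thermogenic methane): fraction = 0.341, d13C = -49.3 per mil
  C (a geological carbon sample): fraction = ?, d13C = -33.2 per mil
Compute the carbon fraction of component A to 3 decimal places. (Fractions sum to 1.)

0.188

Let f_A and f_C be the unknown fractions; fractions sum to 1 so f_A + f_C = 0.659.
Mass balance: Σ fᵢ·δᵢ = δ_bulk ⇒ f_A·(-50.3) + f_C·(-33.2) = -41.9 − (-16.811) = -25.089
Substitute f_C = 0.659 − f_A:
f_A·(-50.3 − -33.2) = -25.089 − 0.659×(-33.2) = -3.210
f_A = -3.210 / -17.1 = 0.1877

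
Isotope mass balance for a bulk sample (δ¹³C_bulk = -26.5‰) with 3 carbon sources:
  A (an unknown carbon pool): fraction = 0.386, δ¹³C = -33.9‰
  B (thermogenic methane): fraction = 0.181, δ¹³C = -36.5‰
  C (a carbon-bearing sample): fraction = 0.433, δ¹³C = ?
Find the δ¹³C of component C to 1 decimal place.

-15.7‰

Isotope mass balance: δ_bulk = Σ fᵢ·δᵢ.
-26.5 = 0.386×(-33.9) + 0.181×(-36.5) + 0.433×δ_C
0.433·δ_C = -26.5 − (-19.692) = -6.808
δ_C = -6.808 / 0.433 = -15.72‰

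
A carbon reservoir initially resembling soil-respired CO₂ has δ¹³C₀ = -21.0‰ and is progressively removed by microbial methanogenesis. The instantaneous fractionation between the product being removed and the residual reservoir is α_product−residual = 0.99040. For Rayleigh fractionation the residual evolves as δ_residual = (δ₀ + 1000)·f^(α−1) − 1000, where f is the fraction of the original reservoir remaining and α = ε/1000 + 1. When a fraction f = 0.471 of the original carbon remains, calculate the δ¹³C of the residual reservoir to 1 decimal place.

-13.9‰

Rayleigh residual: δ_res = (δ₀ + 1000)·f^(α−1) − 1000
α − 1 = -0.00960
f^(α−1) = 0.471^(-0.00960) = 1.007254
δ_res = (-21.0 + 1000) × 1.007254 − 1000 = 986.102 − 1000 = -13.90‰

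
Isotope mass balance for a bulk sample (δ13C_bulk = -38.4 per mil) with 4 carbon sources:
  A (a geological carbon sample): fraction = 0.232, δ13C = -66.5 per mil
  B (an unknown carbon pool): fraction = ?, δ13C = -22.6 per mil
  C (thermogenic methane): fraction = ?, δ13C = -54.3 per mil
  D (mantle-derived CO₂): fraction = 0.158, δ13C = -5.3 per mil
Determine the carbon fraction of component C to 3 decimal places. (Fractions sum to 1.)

Let f_C and f_B be the unknown fractions; fractions sum to 1 so f_C + f_B = 0.610.
Mass balance: Σ fᵢ·δᵢ = δ_bulk ⇒ f_C·(-54.3) + f_B·(-22.6) = -38.4 − (-16.265) = -22.135
Substitute f_B = 0.610 − f_C:
f_C·(-54.3 − -22.6) = -22.135 − 0.610×(-22.6) = -8.349
f_C = -8.349 / -31.7 = 0.2634

0.263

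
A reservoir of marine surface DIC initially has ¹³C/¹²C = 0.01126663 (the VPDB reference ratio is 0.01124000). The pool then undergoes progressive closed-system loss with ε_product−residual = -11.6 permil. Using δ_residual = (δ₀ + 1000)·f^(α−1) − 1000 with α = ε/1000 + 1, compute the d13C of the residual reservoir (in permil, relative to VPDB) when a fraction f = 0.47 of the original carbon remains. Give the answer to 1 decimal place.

11.2 permil

δ₀ = (0.01126663/0.01124000 − 1)×1000 = (1.002369 − 1)×1000 = 2.369 permil
α − 1 = ε/1000 = -0.0116
f^(α−1) = 0.47^(-0.0116) = 1.008797
δ_res = (2.369 + 1000) × 1.008797 − 1000 = 1011.187 − 1000 = 11.19 permil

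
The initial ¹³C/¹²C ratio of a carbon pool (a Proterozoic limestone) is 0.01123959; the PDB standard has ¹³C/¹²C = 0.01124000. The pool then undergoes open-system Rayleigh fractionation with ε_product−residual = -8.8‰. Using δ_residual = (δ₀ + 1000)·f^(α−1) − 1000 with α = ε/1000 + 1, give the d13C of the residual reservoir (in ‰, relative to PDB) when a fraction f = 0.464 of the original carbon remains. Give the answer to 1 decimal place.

δ₀ = (0.01123959/0.01124000 − 1)×1000 = (0.999964 − 1)×1000 = -0.036‰
α − 1 = ε/1000 = -0.0088
f^(α−1) = 0.464^(-0.0088) = 1.006780
δ_res = (-0.036 + 1000) × 1.006780 − 1000 = 1006.743 − 1000 = 6.74‰

6.7‰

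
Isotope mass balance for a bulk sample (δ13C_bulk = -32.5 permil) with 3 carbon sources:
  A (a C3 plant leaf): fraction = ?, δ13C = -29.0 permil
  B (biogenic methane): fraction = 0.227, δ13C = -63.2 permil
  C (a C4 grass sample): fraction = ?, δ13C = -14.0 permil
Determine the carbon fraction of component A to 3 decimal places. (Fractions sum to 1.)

Let f_A and f_C be the unknown fractions; fractions sum to 1 so f_A + f_C = 0.773.
Mass balance: Σ fᵢ·δᵢ = δ_bulk ⇒ f_A·(-29.0) + f_C·(-14.0) = -32.5 − (-14.346) = -18.154
Substitute f_C = 0.773 − f_A:
f_A·(-29.0 − -14.0) = -18.154 − 0.773×(-14.0) = -7.332
f_A = -7.332 / -15.0 = 0.4888

0.489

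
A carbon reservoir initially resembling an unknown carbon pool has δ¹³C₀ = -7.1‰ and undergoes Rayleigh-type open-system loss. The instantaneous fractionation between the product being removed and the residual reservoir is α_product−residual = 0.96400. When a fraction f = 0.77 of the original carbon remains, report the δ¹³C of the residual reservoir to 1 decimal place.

Rayleigh residual: δ_res = (δ₀ + 1000)·f^(α−1) − 1000
α − 1 = -0.03600
f^(α−1) = 0.77^(-0.03600) = 1.009454
δ_res = (-7.1 + 1000) × 1.009454 − 1000 = 1002.286 − 1000 = 2.29‰

2.3‰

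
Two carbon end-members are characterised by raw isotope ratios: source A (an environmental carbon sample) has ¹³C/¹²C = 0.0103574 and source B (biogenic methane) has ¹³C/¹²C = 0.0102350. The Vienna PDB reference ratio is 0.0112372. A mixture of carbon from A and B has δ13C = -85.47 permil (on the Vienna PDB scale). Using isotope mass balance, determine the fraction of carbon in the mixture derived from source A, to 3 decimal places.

δ_A = (0.0103574/0.0112372 − 1)×1000 = (0.921706 − 1)×1000 = -78.294 permil
δ_B = (0.0102350/0.0112372 − 1)×1000 = (0.910814 − 1)×1000 = -89.186 permil
f_A = (δ_mix − δ_B)/(δ_A − δ_B) = (-85.47 − (-89.186))/(-78.294 − (-89.186))
f_A = 3.716 / 10.892 = 0.3411

0.341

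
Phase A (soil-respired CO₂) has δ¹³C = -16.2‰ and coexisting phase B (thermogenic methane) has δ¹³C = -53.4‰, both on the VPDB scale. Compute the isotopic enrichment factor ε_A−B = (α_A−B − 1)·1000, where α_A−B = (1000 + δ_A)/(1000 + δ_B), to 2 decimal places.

α_A−B = (1000 + -16.2) / (1000 + -53.4) = 983.8 / 946.6 = 1.039299
ε_A−B = (1.039299 − 1) × 1000 = 39.299‰
(The approximation ε ≈ δ_A − δ_B would give 37.2‰.)

39.30‰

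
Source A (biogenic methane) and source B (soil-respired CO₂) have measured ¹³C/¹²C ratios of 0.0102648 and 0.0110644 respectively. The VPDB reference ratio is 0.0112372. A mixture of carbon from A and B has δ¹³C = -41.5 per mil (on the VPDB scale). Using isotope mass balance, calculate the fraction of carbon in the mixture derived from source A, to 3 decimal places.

0.367

δ_A = (0.0102648/0.0112372 − 1)×1000 = (0.913466 − 1)×1000 = -86.534 per mil
δ_B = (0.0110644/0.0112372 − 1)×1000 = (0.984623 − 1)×1000 = -15.377 per mil
f_A = (δ_mix − δ_B)/(δ_A − δ_B) = (-41.5 − (-15.377))/(-86.534 − (-15.377))
f_A = -26.123 / -71.157 = 0.3671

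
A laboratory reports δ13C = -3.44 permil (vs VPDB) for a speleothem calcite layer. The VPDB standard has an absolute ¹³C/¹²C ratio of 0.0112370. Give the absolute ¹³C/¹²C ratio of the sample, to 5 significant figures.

0.011198

R_sample = R_standard × (δ13C/1000 + 1)
R_sample = 0.0112370 × (-3.44/1000 + 1) = 0.0112370 × 0.996560
R_sample = 0.0111983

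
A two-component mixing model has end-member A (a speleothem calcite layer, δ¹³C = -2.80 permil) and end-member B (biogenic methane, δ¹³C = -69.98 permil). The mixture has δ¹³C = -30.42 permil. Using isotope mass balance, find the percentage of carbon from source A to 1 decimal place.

58.9%

δ_mix = f_A·δ_A + (1 − f_A)·δ_B  ⇒  f_A = (δ_mix − δ_B)/(δ_A − δ_B)
f_A = (-30.42 − (-69.98)) / (-2.80 − (-69.98))
f_A = 39.56 / 67.18 = 0.5889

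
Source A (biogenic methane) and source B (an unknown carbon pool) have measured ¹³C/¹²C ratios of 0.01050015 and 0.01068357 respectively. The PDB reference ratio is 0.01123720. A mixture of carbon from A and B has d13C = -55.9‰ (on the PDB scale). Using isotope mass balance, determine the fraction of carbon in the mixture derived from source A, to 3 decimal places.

δ_A = (0.01050015/0.01123720 − 1)×1000 = (0.934410 − 1)×1000 = -65.590‰
δ_B = (0.01068357/0.01123720 − 1)×1000 = (0.950732 − 1)×1000 = -49.268‰
f_A = (δ_mix − δ_B)/(δ_A − δ_B) = (-55.9 − (-49.268))/(-65.590 − (-49.268))
f_A = -6.632 / -16.323 = 0.4063

0.406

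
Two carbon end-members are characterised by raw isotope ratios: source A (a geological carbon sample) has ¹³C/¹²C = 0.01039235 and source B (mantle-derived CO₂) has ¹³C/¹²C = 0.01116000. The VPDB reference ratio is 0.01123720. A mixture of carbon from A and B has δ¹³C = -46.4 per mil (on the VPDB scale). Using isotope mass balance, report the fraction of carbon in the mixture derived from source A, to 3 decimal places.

0.579

δ_A = (0.01039235/0.01123720 − 1)×1000 = (0.924817 − 1)×1000 = -75.183 per mil
δ_B = (0.01116000/0.01123720 − 1)×1000 = (0.993130 − 1)×1000 = -6.870 per mil
f_A = (δ_mix − δ_B)/(δ_A − δ_B) = (-46.4 − (-6.870))/(-75.183 − (-6.870))
f_A = -39.530 / -68.313 = 0.5787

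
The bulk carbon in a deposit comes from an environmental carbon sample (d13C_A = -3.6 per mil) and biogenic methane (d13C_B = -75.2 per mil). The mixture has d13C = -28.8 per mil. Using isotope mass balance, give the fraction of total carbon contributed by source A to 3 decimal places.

δ_mix = f_A·δ_A + (1 − f_A)·δ_B  ⇒  f_A = (δ_mix − δ_B)/(δ_A − δ_B)
f_A = (-28.8 − (-75.2)) / (-3.6 − (-75.2))
f_A = 46.4 / 71.6 = 0.6480

0.648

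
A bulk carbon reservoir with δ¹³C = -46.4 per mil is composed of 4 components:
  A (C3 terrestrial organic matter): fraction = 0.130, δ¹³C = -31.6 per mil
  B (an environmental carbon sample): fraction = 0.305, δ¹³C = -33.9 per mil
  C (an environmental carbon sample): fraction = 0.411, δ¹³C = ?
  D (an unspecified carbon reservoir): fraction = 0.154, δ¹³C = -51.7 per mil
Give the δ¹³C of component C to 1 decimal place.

Isotope mass balance: δ_bulk = Σ fᵢ·δᵢ.
-46.4 = 0.130×(-31.6) + 0.305×(-33.9) + 0.411×δ_C + 0.154×(-51.7)
0.411·δ_C = -46.4 − (-22.409) = -23.991
δ_C = -23.991 / 0.411 = -58.37 per mil

-58.4 per mil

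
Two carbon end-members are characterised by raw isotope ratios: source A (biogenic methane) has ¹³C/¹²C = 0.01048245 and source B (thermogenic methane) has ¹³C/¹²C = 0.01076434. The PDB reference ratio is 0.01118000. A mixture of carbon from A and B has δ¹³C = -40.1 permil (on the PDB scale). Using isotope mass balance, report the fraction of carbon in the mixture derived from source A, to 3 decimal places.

δ_A = (0.01048245/0.01118000 − 1)×1000 = (0.937607 − 1)×1000 = -62.393 permil
δ_B = (0.01076434/0.01118000 − 1)×1000 = (0.962821 − 1)×1000 = -37.179 permil
f_A = (δ_mix − δ_B)/(δ_A − δ_B) = (-40.1 − (-37.179))/(-62.393 − (-37.179))
f_A = -2.921 / -25.214 = 0.1159

0.116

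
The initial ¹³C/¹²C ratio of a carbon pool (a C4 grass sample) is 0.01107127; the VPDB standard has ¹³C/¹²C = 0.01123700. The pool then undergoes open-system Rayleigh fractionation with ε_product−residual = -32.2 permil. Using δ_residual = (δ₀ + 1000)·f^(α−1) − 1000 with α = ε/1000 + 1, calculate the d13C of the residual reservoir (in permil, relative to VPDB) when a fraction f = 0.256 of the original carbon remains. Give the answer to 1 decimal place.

δ₀ = (0.01107127/0.01123700 − 1)×1000 = (0.985251 − 1)×1000 = -14.749 permil
α − 1 = ε/1000 = -0.0322
f^(α−1) = 0.256^(-0.0322) = 1.044852
δ_res = (-14.749 + 1000) × 1.044852 − 1000 = 1029.442 − 1000 = 29.44 permil

29.4 permil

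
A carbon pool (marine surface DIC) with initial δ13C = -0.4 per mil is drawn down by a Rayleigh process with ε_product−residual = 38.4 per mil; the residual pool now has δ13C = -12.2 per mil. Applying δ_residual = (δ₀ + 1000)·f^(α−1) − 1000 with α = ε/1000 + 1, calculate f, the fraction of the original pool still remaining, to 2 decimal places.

α − 1 = ε/1000 = 0.0384
(δ_res + 1000)/(δ₀ + 1000) = (-12.2 + 1000)/(-0.4 + 1000) = 987.8/999.6 = 0.988195
f = 0.988195^(1/0.0384) = exp(ln(0.988195)/0.0384) = exp(-0.01187/0.0384)
f = exp(-0.3092) = 0.7340

0.73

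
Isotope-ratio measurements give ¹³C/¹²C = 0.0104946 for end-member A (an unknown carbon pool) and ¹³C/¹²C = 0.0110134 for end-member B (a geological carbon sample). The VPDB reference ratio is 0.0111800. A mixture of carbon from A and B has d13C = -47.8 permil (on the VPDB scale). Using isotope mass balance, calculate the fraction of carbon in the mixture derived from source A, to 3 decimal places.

δ_A = (0.0104946/0.0111800 − 1)×1000 = (0.938694 − 1)×1000 = -61.306 permil
δ_B = (0.0110134/0.0111800 − 1)×1000 = (0.985098 − 1)×1000 = -14.902 permil
f_A = (δ_mix − δ_B)/(δ_A − δ_B) = (-47.8 − (-14.902))/(-61.306 − (-14.902))
f_A = -32.898 / -46.404 = 0.7090

0.709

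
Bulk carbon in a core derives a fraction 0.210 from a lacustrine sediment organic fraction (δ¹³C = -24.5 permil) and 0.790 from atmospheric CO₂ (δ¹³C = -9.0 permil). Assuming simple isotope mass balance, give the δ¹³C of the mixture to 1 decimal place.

-12.3 permil

δ_mix = f_A·δ_A + f_B·δ_B
δ_mix = 0.210 × (-24.5) + 0.790 × (-9.0)
δ_mix = -5.14 + -7.11 = -12.25 permil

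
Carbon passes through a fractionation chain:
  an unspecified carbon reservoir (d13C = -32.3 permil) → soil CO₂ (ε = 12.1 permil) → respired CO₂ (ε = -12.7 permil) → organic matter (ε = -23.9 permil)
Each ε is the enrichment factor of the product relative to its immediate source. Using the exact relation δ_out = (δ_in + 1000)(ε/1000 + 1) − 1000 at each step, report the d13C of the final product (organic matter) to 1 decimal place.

step 1: δ = (-32.30 + 1000)·(12.1/1000 + 1) − 1000 = -20.59 permil
step 2: δ = (-20.59 + 1000)·(-12.7/1000 + 1) − 1000 = -33.03 permil
step 3: δ = (-33.03 + 1000)·(-23.9/1000 + 1) − 1000 = -56.14 permil

-56.1 permil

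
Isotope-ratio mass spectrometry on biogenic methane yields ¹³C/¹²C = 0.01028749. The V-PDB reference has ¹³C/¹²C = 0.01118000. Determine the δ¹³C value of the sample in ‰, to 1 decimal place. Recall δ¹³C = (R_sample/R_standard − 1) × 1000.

-79.8‰

δ¹³C = (R_sample / R_standard − 1) × 1000
R_sample / R_standard = 0.01028749 / 0.01118000 = 0.920169
δ¹³C = (0.920169 − 1) × 1000 = -79.83‰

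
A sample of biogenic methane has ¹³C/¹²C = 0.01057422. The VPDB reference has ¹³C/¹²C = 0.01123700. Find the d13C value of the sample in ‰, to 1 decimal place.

d13C = (R_sample / R_standard − 1) × 1000
R_sample / R_standard = 0.01057422 / 0.01123700 = 0.941018
d13C = (0.941018 − 1) × 1000 = -58.98‰

-59.0‰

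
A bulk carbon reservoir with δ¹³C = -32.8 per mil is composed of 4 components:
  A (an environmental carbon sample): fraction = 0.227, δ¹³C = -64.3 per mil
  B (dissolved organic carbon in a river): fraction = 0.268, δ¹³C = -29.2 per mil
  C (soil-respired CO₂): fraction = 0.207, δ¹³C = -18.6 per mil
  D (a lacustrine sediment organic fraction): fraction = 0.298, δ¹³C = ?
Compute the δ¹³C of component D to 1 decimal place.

-21.9 per mil

Isotope mass balance: δ_bulk = Σ fᵢ·δᵢ.
-32.8 = 0.227×(-64.3) + 0.268×(-29.2) + 0.207×(-18.6) + 0.298×δ_D
0.298·δ_D = -32.8 − (-26.272) = -6.528
δ_D = -6.528 / 0.298 = -21.91 per mil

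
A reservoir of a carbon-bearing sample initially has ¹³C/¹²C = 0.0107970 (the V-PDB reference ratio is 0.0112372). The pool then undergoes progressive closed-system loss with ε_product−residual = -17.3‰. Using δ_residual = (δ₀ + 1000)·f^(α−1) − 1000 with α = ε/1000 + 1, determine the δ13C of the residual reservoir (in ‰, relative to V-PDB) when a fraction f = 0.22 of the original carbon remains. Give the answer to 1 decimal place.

-13.7‰

δ₀ = (0.0107970/0.0112372 − 1)×1000 = (0.960827 − 1)×1000 = -39.173‰
α − 1 = ε/1000 = -0.0173
f^(α−1) = 0.22^(-0.0173) = 1.026540
δ_res = (-39.173 + 1000) × 1.026540 − 1000 = 986.327 − 1000 = -13.67‰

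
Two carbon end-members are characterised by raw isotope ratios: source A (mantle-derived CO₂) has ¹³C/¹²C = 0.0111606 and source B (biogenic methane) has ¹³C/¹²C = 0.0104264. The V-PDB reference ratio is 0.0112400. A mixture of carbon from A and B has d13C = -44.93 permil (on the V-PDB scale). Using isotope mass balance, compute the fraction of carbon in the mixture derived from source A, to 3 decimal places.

δ_A = (0.0111606/0.0112400 − 1)×1000 = (0.992936 − 1)×1000 = -7.064 permil
δ_B = (0.0104264/0.0112400 − 1)×1000 = (0.927616 − 1)×1000 = -72.384 permil
f_A = (δ_mix − δ_B)/(δ_A − δ_B) = (-44.93 − (-72.384))/(-7.064 − (-72.384))
f_A = 27.454 / 65.320 = 0.4203

0.420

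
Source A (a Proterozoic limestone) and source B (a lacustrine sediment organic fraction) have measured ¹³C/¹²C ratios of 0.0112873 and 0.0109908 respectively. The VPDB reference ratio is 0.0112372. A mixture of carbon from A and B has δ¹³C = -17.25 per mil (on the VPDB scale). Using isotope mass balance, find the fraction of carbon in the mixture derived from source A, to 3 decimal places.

0.177

δ_A = (0.0112873/0.0112372 − 1)×1000 = (1.004458 − 1)×1000 = 4.458 per mil
δ_B = (0.0109908/0.0112372 − 1)×1000 = (0.978073 − 1)×1000 = -21.927 per mil
f_A = (δ_mix − δ_B)/(δ_A − δ_B) = (-17.25 − (-21.927))/(4.458 − (-21.927))
f_A = 4.677 / 26.386 = 0.1773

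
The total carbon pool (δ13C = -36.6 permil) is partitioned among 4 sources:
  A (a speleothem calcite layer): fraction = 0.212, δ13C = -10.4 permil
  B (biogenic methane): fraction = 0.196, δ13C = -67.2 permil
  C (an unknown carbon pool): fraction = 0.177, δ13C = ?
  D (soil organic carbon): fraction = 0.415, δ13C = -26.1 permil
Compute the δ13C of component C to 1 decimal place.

Isotope mass balance: δ_bulk = Σ fᵢ·δᵢ.
-36.6 = 0.212×(-10.4) + 0.196×(-67.2) + 0.177×δ_C + 0.415×(-26.1)
0.177·δ_C = -36.6 − (-26.207) = -10.393
δ_C = -10.393 / 0.177 = -58.71 permil

-58.7 permil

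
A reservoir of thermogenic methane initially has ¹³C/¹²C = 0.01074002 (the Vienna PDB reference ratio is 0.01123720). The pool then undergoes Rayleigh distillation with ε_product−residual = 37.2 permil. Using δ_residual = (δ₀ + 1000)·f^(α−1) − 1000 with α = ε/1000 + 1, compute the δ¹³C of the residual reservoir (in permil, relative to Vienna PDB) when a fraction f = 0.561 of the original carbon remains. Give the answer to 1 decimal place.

δ₀ = (0.01074002/0.01123720 − 1)×1000 = (0.955756 − 1)×1000 = -44.244 permil
α − 1 = ε/1000 = 0.0372
f^(α−1) = 0.561^(0.0372) = 0.978727
δ_res = (-44.244 + 1000) × 0.978727 − 1000 = 935.424 − 1000 = -64.58 permil

-64.6 permil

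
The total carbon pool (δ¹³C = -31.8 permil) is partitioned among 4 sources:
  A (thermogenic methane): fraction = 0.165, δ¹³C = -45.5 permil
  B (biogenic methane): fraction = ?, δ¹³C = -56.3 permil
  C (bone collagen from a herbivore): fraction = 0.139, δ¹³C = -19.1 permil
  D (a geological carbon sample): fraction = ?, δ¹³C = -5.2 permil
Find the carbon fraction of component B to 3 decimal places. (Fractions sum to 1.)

Let f_B and f_D be the unknown fractions; fractions sum to 1 so f_B + f_D = 0.696.
Mass balance: Σ fᵢ·δᵢ = δ_bulk ⇒ f_B·(-56.3) + f_D·(-5.2) = -31.8 − (-10.162) = -21.638
Substitute f_D = 0.696 − f_B:
f_B·(-56.3 − -5.2) = -21.638 − 0.696×(-5.2) = -18.018
f_B = -18.018 / -51.1 = 0.3526

0.353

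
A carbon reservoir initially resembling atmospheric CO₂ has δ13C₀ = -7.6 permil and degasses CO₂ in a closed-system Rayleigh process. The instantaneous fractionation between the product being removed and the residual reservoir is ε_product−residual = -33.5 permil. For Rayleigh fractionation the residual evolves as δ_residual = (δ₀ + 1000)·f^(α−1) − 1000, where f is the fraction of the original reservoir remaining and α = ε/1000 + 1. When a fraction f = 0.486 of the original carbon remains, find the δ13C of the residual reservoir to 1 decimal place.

16.7 permil

Rayleigh residual: δ_res = (δ₀ + 1000)·f^(α−1) − 1000
α = ε/1000 + 1 = 0.96650, so α − 1 = -0.03350
f^(α−1) = 0.486^(-0.03350) = 1.024466
δ_res = (-7.6 + 1000) × 1.024466 − 1000 = 1016.680 − 1000 = 16.68 permil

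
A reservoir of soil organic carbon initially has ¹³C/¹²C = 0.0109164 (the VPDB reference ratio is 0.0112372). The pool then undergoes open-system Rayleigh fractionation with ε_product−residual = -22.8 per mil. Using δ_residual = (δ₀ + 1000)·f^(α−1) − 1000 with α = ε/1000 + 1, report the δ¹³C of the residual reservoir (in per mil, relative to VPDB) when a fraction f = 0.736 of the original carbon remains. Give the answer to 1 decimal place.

δ₀ = (0.0109164/0.0112372 − 1)×1000 = (0.971452 − 1)×1000 = -28.548 per mil
α − 1 = ε/1000 = -0.0228
f^(α−1) = 0.736^(-0.0228) = 1.007013
δ_res = (-28.548 + 1000) × 1.007013 − 1000 = 978.265 − 1000 = -21.73 per mil

-21.7 per mil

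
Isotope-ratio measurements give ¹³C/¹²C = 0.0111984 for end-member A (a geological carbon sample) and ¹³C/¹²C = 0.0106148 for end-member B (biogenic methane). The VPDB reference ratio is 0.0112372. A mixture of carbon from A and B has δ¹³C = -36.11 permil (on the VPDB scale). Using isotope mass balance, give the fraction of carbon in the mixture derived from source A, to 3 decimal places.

0.371

δ_A = (0.0111984/0.0112372 − 1)×1000 = (0.996547 − 1)×1000 = -3.453 permil
δ_B = (0.0106148/0.0112372 − 1)×1000 = (0.944613 − 1)×1000 = -55.387 permil
f_A = (δ_mix − δ_B)/(δ_A − δ_B) = (-36.11 − (-55.387))/(-3.453 − (-55.387))
f_A = 19.277 / 51.935 = 0.3712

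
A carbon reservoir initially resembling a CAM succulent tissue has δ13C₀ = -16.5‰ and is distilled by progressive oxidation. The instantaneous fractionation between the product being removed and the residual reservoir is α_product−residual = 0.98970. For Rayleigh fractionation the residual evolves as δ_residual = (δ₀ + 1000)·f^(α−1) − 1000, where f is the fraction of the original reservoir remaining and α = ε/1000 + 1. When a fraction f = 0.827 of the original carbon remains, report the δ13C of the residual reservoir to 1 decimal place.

-14.6‰

Rayleigh residual: δ_res = (δ₀ + 1000)·f^(α−1) − 1000
α − 1 = -0.01030
f^(α−1) = 0.827^(-0.01030) = 1.001958
δ_res = (-16.5 + 1000) × 1.001958 − 1000 = 985.426 − 1000 = -14.57‰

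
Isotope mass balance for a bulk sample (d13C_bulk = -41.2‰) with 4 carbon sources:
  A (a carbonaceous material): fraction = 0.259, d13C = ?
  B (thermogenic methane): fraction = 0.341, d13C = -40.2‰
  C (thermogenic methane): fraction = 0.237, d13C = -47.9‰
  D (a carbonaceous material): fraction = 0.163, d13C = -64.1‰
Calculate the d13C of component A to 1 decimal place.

-22.0‰

Isotope mass balance: δ_bulk = Σ fᵢ·δᵢ.
-41.2 = 0.259×δ_A + 0.341×(-40.2) + 0.237×(-47.9) + 0.163×(-64.1)
0.259·δ_A = -41.2 − (-35.509) = -5.691
δ_A = -5.691 / 0.259 = -21.97‰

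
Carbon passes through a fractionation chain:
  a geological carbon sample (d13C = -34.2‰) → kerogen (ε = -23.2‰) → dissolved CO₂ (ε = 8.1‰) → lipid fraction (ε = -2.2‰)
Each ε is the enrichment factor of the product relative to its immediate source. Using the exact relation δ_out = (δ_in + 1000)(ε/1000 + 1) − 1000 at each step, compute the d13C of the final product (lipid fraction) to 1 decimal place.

step 1: δ = (-34.20 + 1000)·(-23.2/1000 + 1) − 1000 = -56.61‰
step 2: δ = (-56.61 + 1000)·(8.1/1000 + 1) − 1000 = -48.97‰
step 3: δ = (-48.97 + 1000)·(-2.2/1000 + 1) − 1000 = -51.06‰

-51.1‰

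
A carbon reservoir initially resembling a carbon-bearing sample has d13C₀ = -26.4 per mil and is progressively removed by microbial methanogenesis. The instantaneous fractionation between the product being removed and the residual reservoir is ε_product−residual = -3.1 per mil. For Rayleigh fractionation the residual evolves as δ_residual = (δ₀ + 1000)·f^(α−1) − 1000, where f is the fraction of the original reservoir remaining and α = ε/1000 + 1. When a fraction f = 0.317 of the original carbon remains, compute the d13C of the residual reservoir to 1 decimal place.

-22.9 per mil

Rayleigh residual: δ_res = (δ₀ + 1000)·f^(α−1) − 1000
α = ε/1000 + 1 = 0.99690, so α − 1 = -0.00310
f^(α−1) = 0.317^(-0.00310) = 1.003568
δ_res = (-26.4 + 1000) × 1.003568 − 1000 = 977.074 − 1000 = -22.93 per mil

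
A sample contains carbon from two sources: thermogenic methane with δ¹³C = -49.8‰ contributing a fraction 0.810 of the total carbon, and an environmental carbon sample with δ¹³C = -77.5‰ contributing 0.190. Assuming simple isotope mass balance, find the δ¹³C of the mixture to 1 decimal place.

-55.1‰

δ_mix = f_A·δ_A + f_B·δ_B
δ_mix = 0.810 × (-49.8) + 0.190 × (-77.5)
δ_mix = -40.34 + -14.72 = -55.06‰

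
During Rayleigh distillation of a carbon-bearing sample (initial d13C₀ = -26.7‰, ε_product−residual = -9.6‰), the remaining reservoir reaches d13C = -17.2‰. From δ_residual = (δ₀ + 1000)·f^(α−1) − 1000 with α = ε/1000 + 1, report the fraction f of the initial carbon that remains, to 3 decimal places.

0.364

α − 1 = ε/1000 = -0.0096
(δ_res + 1000)/(δ₀ + 1000) = (-17.2 + 1000)/(-26.7 + 1000) = 982.8/973.3 = 1.009761
f = 1.009761^(1/-0.0096) = exp(ln(1.009761)/-0.0096) = exp(0.00971/-0.0096)
f = exp(-1.0118) = 0.3636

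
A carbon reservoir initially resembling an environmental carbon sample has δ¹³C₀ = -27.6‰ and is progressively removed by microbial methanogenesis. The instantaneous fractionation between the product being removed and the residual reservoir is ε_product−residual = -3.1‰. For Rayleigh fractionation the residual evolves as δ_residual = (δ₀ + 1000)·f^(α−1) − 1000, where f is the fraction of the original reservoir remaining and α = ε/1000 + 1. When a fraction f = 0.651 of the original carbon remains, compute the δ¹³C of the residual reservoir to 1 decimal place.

-26.3‰

Rayleigh residual: δ_res = (δ₀ + 1000)·f^(α−1) − 1000
α = ε/1000 + 1 = 0.99690, so α − 1 = -0.00310
f^(α−1) = 0.651^(-0.00310) = 1.001332
δ_res = (-27.6 + 1000) × 1.001332 − 1000 = 973.695 − 1000 = -26.31‰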